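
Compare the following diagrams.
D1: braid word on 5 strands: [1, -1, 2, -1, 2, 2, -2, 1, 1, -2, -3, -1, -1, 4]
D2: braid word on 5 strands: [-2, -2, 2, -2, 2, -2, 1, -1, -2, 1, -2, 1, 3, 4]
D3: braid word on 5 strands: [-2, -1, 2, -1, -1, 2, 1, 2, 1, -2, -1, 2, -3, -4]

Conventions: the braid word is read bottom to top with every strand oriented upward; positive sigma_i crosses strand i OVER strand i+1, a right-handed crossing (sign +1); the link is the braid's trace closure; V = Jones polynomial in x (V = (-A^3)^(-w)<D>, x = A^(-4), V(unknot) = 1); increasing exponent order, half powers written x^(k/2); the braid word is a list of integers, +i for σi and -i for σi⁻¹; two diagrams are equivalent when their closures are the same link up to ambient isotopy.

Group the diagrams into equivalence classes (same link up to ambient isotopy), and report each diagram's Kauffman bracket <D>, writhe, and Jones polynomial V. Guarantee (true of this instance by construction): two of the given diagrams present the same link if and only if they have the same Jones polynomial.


equivalence classes: {D1, D3} | {D2}
D1 (bracket -A^-12 + 2A^-8 - 2A^-4 + 3 - 2A^4 + 2A^8 - A^12; 14 crossings at w = 0): V = -x^-3 + 2x^-2 - 2x^-1 + 3 - 2x + 2x^2 - x^3
V(D2) = x^-5 - 2x^-4 + 2x^-3 - 2x^-2 + 2x^-1 - 1 + x  [14 crossings, <D> = A^-4 - 1 + 2A^4 - 2A^8 + 2A^12 - 2A^16 + A^20, w = 0]
V(D3) = -x^-3 + 2x^-2 - 2x^-1 + 3 - 2x + 2x^2 - x^3  [14 crossings, <D> = -A^-18 + 2A^-14 - 2A^-10 + 3A^-6 - 2A^-2 + 2A^2 - A^6, w = -2]
key observation: 2 classes among 3 diagrams; unequal V(x) rules out equality


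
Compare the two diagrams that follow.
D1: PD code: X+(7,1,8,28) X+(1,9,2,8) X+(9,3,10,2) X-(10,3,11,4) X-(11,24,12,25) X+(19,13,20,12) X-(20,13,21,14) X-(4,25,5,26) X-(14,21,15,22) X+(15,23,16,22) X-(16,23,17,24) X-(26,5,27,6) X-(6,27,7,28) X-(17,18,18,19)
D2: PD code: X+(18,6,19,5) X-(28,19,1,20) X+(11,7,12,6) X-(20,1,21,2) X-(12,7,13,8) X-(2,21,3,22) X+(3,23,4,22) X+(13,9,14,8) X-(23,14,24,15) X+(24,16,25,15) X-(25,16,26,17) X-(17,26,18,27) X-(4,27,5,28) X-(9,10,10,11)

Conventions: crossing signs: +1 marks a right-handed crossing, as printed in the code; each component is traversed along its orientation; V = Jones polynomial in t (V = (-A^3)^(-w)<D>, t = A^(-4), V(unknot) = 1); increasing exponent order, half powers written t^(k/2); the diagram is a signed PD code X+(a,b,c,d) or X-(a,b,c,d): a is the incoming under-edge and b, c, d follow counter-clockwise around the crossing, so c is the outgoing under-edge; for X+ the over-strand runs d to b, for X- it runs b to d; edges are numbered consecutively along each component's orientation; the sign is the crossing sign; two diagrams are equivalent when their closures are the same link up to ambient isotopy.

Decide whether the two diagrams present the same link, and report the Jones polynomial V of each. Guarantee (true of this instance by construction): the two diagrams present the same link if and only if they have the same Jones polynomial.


same link: no
V(D1) = 1  [14 crossings, <D> = A^-12, w = -4]
D2 (bracket A^-8 - A^-4 + 2 - A^4 + A^8 - A^12; 14 crossings at w = -4): V = -t^-6 + t^-5 - t^-4 + 2t^-3 - t^-2 + t^-1
note: V(t) takes 2 values over 2 diagrams, fixing the grouping


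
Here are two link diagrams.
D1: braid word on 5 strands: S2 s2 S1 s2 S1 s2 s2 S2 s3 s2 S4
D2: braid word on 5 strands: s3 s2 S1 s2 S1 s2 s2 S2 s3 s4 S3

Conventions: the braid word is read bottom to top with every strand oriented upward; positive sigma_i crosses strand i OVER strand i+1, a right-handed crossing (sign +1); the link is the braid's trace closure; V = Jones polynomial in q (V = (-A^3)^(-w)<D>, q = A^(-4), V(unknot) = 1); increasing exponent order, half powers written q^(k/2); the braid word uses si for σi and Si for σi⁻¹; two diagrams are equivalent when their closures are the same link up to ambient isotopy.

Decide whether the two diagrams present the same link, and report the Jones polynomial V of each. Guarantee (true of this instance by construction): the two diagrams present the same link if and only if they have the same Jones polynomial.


same link: yes
V(D1) = -q^(-3/2) + q^(-1/2) - 2q^(1/2) + q^(3/2) - 2q^(5/2) + q^(7/2)  [11 crossings, <D> = -A^-11 + 2A^-7 - A^-3 + 2A - A^5 + A^9, w = +1]
D2 (bracket -A^-5 + 2A^-1 - A^3 + 2A^7 - A^11 + A^15; 11 crossings at w = +3): V = -q^(-3/2) + q^(-1/2) - 2q^(1/2) + q^(3/2) - 2q^(5/2) + q^(7/2)
note: D2 (11 crossings) and D1 (11) are Markov-related braid presentations


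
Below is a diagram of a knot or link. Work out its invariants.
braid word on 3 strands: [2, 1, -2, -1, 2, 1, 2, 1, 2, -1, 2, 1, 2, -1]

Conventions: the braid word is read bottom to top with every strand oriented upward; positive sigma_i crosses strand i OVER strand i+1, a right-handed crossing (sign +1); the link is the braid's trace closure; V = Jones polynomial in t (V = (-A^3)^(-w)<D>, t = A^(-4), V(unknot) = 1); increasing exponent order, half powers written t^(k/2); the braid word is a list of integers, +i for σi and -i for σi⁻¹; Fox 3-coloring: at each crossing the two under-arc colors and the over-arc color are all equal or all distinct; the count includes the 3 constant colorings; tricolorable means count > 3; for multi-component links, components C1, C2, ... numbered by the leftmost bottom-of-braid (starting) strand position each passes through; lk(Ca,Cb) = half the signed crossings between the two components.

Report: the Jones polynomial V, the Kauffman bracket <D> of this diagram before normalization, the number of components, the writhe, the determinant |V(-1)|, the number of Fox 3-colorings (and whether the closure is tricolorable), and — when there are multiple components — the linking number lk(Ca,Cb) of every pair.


Jones polynomial: V(t) = t^2 + 2t^4 - 2t^5 + t^6 - 2t^7 + t^8
<D> = A^-14 - 2A^-10 + A^-6 - 2A^-2 + 2A^2 + A^10; writhe +6
components 1, writhe +6 (14 crossings)
3-colorings: 27 of 3^14, det 9 — tricolorable
note: V spans 6 powers of t: at least 6 crossings in any diagram


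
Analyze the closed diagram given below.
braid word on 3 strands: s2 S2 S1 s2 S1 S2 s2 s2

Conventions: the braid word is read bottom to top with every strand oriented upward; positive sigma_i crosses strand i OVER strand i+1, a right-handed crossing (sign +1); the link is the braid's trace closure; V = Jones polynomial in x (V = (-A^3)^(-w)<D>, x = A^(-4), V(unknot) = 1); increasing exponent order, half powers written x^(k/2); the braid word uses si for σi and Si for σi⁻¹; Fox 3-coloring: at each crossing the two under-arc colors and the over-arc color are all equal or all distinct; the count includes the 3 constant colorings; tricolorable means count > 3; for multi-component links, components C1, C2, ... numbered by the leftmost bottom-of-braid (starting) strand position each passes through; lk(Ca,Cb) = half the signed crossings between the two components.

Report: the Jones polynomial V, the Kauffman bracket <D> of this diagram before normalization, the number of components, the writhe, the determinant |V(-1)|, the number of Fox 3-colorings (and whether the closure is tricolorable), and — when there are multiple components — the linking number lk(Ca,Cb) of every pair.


V(x) = x^-2 - x^-1 + 1 - x + x^2
bracket: A^-8 - A^-4 + 1 - A^4 + A^8, w = 0
1 component, writhe 0, over 8 crossings
det 5, colorings 3 of 3^8 — not tricolorable
observation: the span of V is 4, forcing >= 4 crossings in any diagram


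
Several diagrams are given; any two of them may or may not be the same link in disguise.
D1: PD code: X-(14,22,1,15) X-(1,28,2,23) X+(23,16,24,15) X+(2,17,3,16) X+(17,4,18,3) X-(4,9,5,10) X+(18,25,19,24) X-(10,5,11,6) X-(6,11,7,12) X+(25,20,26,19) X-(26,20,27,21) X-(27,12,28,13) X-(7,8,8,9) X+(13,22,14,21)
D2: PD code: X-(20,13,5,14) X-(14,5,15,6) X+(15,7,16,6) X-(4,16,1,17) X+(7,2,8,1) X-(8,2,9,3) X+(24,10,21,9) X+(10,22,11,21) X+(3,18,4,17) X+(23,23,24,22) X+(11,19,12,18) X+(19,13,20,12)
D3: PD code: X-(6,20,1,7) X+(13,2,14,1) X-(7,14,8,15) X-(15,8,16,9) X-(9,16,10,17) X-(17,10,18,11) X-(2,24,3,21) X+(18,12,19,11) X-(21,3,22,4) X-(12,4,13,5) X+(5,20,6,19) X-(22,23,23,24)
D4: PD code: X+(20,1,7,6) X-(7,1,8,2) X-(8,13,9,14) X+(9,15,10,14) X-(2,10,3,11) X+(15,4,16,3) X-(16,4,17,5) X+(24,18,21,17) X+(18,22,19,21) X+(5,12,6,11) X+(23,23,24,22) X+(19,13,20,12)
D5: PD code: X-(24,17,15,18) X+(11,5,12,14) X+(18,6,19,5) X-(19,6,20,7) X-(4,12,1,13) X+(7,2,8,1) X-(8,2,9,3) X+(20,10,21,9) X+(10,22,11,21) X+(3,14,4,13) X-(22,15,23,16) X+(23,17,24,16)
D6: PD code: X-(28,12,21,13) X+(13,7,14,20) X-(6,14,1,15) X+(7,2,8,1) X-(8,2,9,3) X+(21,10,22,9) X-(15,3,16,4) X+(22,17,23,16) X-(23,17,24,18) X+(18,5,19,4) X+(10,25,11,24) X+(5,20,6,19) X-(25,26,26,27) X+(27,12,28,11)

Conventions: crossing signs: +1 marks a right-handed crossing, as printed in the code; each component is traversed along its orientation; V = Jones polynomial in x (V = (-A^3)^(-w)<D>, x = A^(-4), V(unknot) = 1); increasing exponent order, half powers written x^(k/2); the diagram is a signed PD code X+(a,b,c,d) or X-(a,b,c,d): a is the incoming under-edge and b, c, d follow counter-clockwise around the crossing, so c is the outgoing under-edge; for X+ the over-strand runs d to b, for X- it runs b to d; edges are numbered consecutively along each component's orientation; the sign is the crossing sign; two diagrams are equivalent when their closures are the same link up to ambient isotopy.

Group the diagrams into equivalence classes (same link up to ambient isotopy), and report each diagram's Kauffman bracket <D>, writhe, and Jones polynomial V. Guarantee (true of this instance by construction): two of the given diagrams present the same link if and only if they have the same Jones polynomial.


classes: {D1} | {D2, D4, D5, D6} | {D3}
V(D1) = -2x^-4 + 2x^-3 - x^-2 + 3x^-1 - 1 + 2x + x^3  [14 crossings, <D> = A^-18 + 2A^-10 - A^-6 + 3A^-2 - A^2 + 2A^6 - 2A^10, w = -2]
D2 (bracket 1 + A^4 + A^8 + A^12; 12 crossings at w = +4): V = 1 + x + x^2 + x^3
V(D3) = -x^-7 + x^-4 + 2x^-3 + x^-2 + x^-1  (w -6, c 12, <D> = A^-14 + A^-10 + 2A^-6 + A^-2 - A^10)
V(D4) = 1 + x + x^2 + x^3  (w +4, c 12, <D> = 1 + A^4 + A^8 + A^12)
D5 (bracket A^-6 + A^-2 + A^2 + A^6; 12 crossings at w = +2): V = 1 + x + x^2 + x^3
V(D6) = 1 + x + x^2 + x^3  (w +2, c 14, <D> = A^-6 + A^-2 + A^2 + A^6)
insight: comparing 6 Jones polynomials yields 3 groups


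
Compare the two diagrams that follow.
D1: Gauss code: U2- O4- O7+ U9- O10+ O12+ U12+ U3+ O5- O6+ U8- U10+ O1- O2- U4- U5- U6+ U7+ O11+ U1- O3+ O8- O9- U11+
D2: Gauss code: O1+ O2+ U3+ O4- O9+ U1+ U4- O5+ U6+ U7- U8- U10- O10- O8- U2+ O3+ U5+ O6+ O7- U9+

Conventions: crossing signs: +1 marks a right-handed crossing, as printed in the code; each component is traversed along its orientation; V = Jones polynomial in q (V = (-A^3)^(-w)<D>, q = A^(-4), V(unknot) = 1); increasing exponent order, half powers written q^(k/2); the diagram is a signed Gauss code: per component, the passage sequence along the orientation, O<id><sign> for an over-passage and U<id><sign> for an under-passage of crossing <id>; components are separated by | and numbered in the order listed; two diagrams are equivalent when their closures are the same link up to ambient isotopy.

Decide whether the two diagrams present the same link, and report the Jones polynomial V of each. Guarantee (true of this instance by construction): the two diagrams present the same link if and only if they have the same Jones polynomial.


same link: no
V(D1) = 1  [12 crossings, <D> = 1, w = 0]
D2 (bracket -A^-18 + A^-14 - A^-10 + 2A^-6 - A^-2 + A^2; 10 crossings at w = +2): V = q - q^2 + 2q^3 - q^4 + q^5 - q^6
note: 2 values of V(q) split the 2 diagrams


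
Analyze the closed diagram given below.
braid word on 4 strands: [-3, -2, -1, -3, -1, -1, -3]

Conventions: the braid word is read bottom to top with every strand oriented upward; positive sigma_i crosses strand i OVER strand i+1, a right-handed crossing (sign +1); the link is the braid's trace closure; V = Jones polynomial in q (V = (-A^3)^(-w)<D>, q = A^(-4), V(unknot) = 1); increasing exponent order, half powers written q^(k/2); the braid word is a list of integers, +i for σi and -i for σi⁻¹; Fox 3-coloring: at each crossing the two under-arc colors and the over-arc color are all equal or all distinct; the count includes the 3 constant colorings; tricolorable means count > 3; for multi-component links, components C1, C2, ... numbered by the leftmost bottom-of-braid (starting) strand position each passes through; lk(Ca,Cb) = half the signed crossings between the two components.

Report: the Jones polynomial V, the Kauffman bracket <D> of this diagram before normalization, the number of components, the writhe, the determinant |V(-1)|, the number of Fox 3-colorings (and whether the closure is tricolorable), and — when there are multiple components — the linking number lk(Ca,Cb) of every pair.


V = q^-8 - 2q^-7 + q^-6 - 2q^-5 + 2q^-4 + q^-2
<D> = -A^-13 - 2A^-5 + 2A^-1 - A^3 + 2A^7 - A^11 (w = -7)
1 component over 7 crossings, w = -7
27 Fox colorings among 3^7, |V(-1)| = 9: tricolorable
why: |V(-1)| = 9: so tricolorable, since 3 divides 9


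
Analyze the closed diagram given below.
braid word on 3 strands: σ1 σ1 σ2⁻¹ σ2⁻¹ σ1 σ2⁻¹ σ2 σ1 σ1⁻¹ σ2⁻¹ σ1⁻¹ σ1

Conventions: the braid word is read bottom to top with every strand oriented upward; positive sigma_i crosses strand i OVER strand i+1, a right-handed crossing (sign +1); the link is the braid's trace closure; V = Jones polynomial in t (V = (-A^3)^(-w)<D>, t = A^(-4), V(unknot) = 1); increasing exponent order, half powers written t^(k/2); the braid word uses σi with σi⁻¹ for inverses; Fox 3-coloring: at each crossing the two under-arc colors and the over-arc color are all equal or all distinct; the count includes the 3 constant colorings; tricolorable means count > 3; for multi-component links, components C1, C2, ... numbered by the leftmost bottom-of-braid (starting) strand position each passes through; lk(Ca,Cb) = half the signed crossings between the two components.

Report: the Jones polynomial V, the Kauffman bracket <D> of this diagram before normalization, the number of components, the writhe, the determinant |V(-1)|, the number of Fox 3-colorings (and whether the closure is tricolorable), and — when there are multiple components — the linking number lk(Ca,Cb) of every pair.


V(t) = -t^-3 + 2t^-2 - 2t^-1 + 3 - 2t + 2t^2 - t^3
bracket: -A^-12 + 2A^-8 - 2A^-4 + 3 - 2A^4 + 2A^8 - A^12, w = 0
1 component, writhe 0, over 12 crossings
det 13, colorings 3 of 3^12 — not tricolorable
observation: det 13 = |V(-1)|; not divisible by 3, so not tricolorable


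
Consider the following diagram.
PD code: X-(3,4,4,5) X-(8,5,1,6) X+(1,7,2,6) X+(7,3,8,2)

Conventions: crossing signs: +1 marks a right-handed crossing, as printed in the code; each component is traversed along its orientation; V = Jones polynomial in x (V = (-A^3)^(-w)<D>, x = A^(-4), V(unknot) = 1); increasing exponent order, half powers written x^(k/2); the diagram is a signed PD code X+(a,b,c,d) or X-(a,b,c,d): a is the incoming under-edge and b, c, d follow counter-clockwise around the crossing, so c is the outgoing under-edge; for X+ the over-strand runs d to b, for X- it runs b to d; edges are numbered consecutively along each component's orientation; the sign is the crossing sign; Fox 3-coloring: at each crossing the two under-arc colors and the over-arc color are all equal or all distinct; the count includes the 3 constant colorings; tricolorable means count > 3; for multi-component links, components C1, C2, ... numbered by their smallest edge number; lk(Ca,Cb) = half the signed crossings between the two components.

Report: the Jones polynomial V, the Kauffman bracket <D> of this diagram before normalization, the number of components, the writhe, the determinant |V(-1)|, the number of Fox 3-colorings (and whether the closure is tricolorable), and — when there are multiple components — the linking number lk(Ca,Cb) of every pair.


Jones polynomial: V(x) = 1
<D> = 1; writhe 0
components 1, writhe 0 (4 crossings)
3-colorings: 3 of 3^4, det 1 — not tricolorable
note: |V(-1)| = 1: so not tricolorable, since 3 does not divide 1


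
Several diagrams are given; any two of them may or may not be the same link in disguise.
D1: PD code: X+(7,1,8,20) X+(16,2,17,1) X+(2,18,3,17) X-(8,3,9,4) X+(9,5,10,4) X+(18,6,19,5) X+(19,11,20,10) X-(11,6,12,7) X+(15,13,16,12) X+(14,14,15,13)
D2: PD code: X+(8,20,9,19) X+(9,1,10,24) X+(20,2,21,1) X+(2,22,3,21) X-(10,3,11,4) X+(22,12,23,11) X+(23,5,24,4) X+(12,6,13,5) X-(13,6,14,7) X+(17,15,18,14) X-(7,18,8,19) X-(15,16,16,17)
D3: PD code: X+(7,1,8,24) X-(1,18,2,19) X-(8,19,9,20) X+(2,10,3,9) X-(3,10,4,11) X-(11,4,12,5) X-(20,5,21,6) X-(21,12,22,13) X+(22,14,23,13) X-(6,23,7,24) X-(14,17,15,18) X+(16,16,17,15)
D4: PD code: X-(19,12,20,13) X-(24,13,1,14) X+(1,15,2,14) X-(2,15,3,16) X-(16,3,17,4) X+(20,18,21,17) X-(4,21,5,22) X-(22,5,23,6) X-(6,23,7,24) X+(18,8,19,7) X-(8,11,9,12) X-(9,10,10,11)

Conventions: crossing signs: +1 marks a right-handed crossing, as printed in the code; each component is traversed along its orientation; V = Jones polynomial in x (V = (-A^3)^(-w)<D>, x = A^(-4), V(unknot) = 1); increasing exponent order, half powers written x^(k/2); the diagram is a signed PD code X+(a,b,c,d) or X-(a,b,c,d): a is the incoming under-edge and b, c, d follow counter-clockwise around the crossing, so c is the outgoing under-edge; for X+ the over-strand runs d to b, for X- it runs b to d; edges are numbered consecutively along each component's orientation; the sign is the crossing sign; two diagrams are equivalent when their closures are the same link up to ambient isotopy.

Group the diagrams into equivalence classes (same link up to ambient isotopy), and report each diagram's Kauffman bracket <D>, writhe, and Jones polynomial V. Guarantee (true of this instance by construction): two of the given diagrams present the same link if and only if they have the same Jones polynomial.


equivalence classes: {D1, D2} | {D3} | {D4}
D1 (bracket -A^-6 + A^-2 - A^2 + 2A^6 - A^10 + A^14; 10 crossings at w = +6): V = x - x^2 + 2x^3 - x^4 + x^5 - x^6
D2 (bracket -A^-12 + A^-8 - A^-4 + 2 - A^4 + A^8; 12 crossings at w = +4): V = x - x^2 + 2x^3 - x^4 + x^5 - x^6
V(D3) = -x^-4 + x^-3 + x^-1  [12 crossings, <D> = A^-8 + 1 - A^4, w = -4]
V(D4) = -x^-7 + x^-6 - x^-5 + x^-4 + x^-2  (w -6, c 12, <D> = A^-10 + A^-2 - A^2 + A^6 - A^10)
key observation: 3 values of V(x) split the 4 diagrams


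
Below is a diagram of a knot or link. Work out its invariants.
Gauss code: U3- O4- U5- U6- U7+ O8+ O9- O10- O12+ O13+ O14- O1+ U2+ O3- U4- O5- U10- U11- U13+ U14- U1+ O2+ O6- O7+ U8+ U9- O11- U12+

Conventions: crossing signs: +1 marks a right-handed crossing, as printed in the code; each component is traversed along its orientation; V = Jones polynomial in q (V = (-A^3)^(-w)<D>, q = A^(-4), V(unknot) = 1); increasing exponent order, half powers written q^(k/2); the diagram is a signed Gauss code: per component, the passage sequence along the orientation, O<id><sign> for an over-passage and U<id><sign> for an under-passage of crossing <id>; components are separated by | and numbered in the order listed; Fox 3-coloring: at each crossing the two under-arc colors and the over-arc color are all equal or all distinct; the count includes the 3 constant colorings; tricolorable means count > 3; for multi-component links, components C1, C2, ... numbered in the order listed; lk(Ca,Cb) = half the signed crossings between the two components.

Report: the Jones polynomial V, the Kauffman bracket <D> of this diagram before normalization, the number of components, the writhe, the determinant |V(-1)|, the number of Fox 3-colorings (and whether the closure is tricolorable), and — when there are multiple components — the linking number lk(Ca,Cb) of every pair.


V = q^-5 - 2q^-4 + 2q^-3 - 2q^-2 + 2q^-1 - 1 + q
<D> = A^-10 - A^-6 + 2A^-2 - 2A^2 + 2A^6 - 2A^10 + A^14 (w = -2)
1 component over 14 crossings, w = -2
3 Fox colorings among 3^14, |V(-1)| = 11: not tricolorable
why: the span of V is 6, forcing >= 6 crossings in any diagram


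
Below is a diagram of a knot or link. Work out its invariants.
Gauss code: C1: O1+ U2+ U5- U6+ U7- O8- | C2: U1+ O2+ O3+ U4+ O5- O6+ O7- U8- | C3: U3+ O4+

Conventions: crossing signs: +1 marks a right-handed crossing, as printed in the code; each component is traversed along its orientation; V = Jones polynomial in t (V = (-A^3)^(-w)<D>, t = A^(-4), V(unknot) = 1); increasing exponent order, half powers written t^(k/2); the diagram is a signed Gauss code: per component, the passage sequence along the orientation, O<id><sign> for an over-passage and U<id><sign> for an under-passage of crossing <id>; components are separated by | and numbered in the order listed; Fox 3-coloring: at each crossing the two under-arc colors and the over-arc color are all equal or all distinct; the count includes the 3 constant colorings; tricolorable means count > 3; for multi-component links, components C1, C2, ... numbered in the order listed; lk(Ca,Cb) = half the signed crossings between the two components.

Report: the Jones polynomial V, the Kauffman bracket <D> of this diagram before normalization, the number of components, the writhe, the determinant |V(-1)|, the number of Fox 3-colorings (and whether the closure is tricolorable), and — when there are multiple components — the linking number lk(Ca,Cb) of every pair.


V(t) = 1 + t + t^2 + t^3
bracket: A^-6 + A^-2 + A^2 + A^6, w = +2
3 components, writhe +2, over 8 crossings
lk(C1,C2) = 0
linking number lk(C1,C3) = 0
lk(C2,C3): +1
det 0, colorings 9 of 3^8 — tricolorable
observation: the span of V is 3, within the link bound 8 + 3 - 1


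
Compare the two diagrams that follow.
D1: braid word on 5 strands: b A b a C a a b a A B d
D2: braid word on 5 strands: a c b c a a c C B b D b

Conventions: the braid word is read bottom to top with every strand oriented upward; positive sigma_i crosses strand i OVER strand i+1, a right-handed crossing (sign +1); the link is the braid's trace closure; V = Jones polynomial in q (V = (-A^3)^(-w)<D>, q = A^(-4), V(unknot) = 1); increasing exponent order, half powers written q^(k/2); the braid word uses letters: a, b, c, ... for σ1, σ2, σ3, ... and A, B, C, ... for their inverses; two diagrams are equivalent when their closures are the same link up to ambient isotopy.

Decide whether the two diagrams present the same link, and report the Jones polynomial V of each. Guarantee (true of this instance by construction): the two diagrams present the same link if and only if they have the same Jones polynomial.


equivalent: no
D1 (bracket -A^-12 + A^-8 - A^-4 + 2 - A^4 + A^8; 12 crossings at w = +4): V = q - q^2 + 2q^3 - q^4 + q^5 - q^6
V(D2) = q^2 + q^4 - q^5 + q^6 - q^7  (w +6, c 12, <D> = -A^-10 + A^-6 - A^-2 + A^2 + A^10)
key observation: V(q) takes 2 values over 2 diagrams, fixing the grouping


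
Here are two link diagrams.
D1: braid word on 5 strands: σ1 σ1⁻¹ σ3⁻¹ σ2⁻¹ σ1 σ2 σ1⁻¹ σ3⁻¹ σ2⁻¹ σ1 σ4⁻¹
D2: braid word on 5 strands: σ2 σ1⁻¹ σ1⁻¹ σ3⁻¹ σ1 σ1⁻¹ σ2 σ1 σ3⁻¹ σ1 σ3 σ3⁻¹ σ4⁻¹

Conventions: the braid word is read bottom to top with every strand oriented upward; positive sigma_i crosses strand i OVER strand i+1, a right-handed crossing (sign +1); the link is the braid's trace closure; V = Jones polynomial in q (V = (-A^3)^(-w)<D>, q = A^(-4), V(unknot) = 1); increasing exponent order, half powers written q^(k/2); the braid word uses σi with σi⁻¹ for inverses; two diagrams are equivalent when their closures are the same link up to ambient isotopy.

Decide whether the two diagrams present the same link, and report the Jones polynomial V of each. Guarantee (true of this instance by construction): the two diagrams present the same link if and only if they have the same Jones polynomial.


same link: no
V(D1) = q^(-7/2) - 2q^(-5/2) + q^(-3/2) - 2q^(-1/2) + q^(1/2) - q^(3/2)  [11 crossings, <D> = A^-15 - A^-11 + 2A^-7 - A^-3 + 2A - A^5, w = -3]
V(D2) = -q^(-5/2) + q^(-3/2) - 2q^(-1/2) + q^(1/2) - q^(3/2) + q^(5/2) - q^(7/2)  [13 crossings, <D> = A^-17 - A^-13 + A^-9 - A^-5 + 2A^-1 - A^3 + A^7, w = -1]
insight: V(q) takes 2 values over 2 diagrams, fixing the grouping


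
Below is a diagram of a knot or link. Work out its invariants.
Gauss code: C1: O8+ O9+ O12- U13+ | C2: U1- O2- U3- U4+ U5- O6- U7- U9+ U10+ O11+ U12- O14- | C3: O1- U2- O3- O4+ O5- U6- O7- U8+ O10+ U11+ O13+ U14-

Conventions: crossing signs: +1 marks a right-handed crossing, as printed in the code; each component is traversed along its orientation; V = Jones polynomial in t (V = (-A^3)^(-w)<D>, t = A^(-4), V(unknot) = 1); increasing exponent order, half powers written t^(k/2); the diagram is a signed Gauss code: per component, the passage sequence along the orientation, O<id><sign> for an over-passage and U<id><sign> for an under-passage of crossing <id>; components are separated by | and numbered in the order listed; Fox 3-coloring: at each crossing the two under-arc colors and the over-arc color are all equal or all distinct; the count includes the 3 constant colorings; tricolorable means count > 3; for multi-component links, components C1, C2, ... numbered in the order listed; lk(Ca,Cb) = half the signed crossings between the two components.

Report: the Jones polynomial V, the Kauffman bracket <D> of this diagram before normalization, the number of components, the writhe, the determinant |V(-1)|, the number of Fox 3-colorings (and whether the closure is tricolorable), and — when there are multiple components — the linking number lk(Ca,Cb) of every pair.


V(t) = t^-5 - t^-4 + 2t^-3 - t^-2 + 2t^-1 + t
bracket: A^-10 + 2A^-2 - A^2 + 2A^6 - A^10 + A^14, w = -2
3 components, writhe -2, over 14 crossings
lk(C1,C2) = 0
linking number lk(C1,C3) = +1
lk(C2,C3): -2
det 8, colorings 3 of 3^14 — not tricolorable
observation: det 8 = |V(-1)|; not divisible by 3, so not tricolorable


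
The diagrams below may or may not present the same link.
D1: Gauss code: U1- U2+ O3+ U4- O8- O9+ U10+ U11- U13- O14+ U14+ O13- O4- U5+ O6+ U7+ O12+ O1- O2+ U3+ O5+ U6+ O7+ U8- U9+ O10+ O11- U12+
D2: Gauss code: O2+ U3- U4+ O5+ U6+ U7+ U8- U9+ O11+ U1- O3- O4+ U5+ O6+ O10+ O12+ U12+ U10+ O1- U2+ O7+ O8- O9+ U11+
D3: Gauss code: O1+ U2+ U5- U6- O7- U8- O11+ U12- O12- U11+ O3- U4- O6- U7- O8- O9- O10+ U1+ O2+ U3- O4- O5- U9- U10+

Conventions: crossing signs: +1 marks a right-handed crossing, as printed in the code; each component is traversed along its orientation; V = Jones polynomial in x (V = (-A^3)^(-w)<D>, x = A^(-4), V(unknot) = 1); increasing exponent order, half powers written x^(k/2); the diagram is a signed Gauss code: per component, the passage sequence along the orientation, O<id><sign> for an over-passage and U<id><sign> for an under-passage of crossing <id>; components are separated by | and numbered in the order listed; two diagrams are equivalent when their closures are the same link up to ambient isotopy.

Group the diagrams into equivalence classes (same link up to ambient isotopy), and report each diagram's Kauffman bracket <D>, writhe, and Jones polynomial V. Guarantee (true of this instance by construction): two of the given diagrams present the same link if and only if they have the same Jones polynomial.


classes: {D1} | {D2} | {D3}
V(D1) = x^2 + x^4 - x^5 + x^6 - x^7  [14 crossings, <D> = -A^-16 + A^-12 - A^-8 + A^-4 + A^4, w = +4]
D2 (bracket -A^-6 + A^-2 - A^2 + 2A^6 - A^10 + A^14; 12 crossings at w = +6): V = x - x^2 + 2x^3 - x^4 + x^5 - x^6
V(D3) = -x^-6 + x^-5 - x^-4 + 2x^-3 - x^-2 + x^-1  [12 crossings, <D> = A^-8 - A^-4 + 2 - A^4 + A^8 - A^12, w = -4]
note: 3 classes among 3 diagrams; unequal V(x) rules out equality


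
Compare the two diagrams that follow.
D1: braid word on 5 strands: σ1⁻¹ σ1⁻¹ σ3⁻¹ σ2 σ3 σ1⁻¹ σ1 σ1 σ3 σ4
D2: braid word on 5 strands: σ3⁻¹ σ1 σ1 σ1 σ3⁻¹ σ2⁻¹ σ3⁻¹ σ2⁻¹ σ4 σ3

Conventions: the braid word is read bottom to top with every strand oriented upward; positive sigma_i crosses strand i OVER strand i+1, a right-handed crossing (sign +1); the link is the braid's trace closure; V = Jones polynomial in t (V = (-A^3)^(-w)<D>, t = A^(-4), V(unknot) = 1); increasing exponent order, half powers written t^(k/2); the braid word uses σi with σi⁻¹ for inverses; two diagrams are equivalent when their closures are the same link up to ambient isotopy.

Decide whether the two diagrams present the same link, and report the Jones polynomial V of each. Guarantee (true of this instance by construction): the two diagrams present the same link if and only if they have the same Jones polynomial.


same link: no
V(D1) = 1  [10 crossings, <D> = A^6, w = +2]
V(D2) = -t^-3 + t^-2 - t^-1 + 3 - t + t^2 - t^3  [10 crossings, <D> = -A^-12 + A^-8 - A^-4 + 3 - A^4 + A^8 - A^12, w = 0]
insight: comparing 2 Jones polynomials yields 2 groups


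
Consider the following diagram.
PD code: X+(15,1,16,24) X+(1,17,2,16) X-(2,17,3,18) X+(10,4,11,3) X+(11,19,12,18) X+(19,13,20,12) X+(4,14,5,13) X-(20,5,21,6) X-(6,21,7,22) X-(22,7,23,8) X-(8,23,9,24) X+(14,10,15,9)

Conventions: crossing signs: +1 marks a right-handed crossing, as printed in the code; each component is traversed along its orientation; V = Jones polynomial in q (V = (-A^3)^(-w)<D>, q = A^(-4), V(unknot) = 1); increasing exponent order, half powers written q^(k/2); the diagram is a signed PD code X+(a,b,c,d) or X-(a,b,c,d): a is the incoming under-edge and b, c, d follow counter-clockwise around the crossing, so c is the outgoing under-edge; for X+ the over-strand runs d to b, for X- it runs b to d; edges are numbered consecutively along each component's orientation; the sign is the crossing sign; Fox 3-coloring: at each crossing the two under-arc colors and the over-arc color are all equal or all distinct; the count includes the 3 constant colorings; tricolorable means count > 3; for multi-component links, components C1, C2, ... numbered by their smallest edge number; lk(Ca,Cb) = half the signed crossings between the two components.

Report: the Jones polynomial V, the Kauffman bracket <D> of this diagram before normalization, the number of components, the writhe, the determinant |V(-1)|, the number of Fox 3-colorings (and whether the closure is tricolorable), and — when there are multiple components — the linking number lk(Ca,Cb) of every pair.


V = -q^-1 + 2 - q + 2q^2 - q^3 + q^4 - q^5
<D> = -A^-14 + A^-10 - A^-6 + 2A^-2 - A^2 + 2A^6 - A^10 (w = +2)
1 component over 12 crossings, w = +2
9 Fox colorings among 3^12, |V(-1)| = 9: tricolorable
why: w = +2 (over 12 crossings) is diagram-only; (-A^3)^(-2) removes it from V


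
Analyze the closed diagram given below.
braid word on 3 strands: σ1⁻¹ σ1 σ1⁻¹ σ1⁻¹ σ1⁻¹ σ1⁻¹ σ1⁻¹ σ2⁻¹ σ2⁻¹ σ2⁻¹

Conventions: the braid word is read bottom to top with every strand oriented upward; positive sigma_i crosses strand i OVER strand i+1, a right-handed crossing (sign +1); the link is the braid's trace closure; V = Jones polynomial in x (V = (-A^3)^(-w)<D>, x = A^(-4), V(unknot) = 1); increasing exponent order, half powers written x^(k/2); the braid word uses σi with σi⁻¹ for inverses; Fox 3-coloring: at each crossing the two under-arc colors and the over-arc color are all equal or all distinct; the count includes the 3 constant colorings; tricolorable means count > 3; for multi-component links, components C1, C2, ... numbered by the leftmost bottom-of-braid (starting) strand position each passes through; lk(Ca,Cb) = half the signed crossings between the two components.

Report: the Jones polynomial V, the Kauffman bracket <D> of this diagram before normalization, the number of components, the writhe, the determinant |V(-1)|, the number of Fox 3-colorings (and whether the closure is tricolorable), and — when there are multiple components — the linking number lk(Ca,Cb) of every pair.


V = x^-11 - 2x^-10 + 2x^-9 - 3x^-8 + 2x^-7 - 2x^-6 + 2x^-5 + x^-3
<D> = A^-12 + 2A^-4 - 2 + 2A^4 - 3A^8 + 2A^12 - 2A^16 + A^20 (w = -8)
1 component over 10 crossings, w = -8
9 Fox colorings among 3^10, |V(-1)| = 15: tricolorable
why: det 15 = |V(-1)|; divisible by 3, so tricolorable


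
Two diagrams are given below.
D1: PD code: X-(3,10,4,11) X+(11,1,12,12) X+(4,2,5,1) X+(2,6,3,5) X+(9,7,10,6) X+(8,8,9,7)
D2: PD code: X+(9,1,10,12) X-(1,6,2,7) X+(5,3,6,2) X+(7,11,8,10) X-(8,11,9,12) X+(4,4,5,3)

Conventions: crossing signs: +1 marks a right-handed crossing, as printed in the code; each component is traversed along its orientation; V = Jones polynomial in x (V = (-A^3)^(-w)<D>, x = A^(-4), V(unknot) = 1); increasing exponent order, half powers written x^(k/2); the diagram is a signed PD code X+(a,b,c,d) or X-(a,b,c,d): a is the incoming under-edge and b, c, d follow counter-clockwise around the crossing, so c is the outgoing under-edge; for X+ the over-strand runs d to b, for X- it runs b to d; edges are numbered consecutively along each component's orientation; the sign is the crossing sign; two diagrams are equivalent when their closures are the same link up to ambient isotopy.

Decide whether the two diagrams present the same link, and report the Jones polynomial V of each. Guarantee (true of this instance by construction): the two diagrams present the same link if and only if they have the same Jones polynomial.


equivalent: yes
V(D1) = 1  (w +4, c 6, <D> = A^12)
V(D2) = 1  (w +2, c 6, <D> = A^6)
why: Reidemeister moves carry D1 (6 crossings) to D2 (6)


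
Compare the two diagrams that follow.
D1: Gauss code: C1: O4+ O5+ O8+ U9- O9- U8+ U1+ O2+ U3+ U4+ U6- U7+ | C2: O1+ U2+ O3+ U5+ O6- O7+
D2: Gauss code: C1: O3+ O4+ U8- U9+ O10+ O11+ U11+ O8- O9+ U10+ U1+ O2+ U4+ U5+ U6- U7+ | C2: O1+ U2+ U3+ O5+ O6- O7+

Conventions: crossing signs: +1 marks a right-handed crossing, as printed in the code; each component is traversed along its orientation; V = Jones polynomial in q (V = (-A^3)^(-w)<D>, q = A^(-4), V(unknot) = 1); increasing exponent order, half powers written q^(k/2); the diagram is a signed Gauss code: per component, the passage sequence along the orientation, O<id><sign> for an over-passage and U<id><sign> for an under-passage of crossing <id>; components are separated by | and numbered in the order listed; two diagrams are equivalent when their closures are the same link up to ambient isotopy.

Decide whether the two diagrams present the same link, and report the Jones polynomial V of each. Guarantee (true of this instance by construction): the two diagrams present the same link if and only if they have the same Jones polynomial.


equivalent: yes
V(D1) = -q^(3/2) - q^(7/2) + q^(9/2) - q^(11/2)  (w +5, c 9, <D> = A^-7 - A^-3 + A + A^9)
V(D2) = -q^(3/2) - q^(7/2) + q^(9/2) - q^(11/2)  [11 crossings, <D> = A^-1 - A^3 + A^7 + A^15, w = +7]
key observation: all 2 diagrams share one V(q), hence one class


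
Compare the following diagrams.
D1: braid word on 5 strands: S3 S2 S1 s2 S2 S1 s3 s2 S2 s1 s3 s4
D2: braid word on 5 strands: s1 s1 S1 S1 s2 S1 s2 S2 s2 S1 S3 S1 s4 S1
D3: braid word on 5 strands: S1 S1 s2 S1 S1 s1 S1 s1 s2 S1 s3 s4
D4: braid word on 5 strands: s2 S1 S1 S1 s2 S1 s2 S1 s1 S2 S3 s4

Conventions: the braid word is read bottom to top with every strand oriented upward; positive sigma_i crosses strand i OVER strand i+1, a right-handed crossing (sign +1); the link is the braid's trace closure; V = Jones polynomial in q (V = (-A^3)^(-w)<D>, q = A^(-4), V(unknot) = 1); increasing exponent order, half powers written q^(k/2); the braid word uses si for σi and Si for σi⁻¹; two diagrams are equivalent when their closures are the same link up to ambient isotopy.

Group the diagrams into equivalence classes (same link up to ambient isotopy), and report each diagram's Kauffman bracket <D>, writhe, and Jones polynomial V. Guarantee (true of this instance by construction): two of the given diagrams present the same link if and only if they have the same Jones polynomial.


grouping into links: {D1} | {D2, D3, D4}
V(D1) = 1  (w 0, c 12, <D> = 1)
D2 (bracket A^-10 - A^-6 + 2A^-2 - 2A^2 + 2A^6 - 2A^10 + A^14; 14 crossings at w = -2): V = q^-5 - 2q^-4 + 2q^-3 - 2q^-2 + 2q^-1 - 1 + q
V(D3) = q^-5 - 2q^-4 + 2q^-3 - 2q^-2 + 2q^-1 - 1 + q  [12 crossings, <D> = A^-4 - 1 + 2A^4 - 2A^8 + 2A^12 - 2A^16 + A^20, w = 0]
D4 (bracket A^-10 - A^-6 + 2A^-2 - 2A^2 + 2A^6 - 2A^10 + A^14; 12 crossings at w = -2): V = q^-5 - 2q^-4 + 2q^-3 - 2q^-2 + 2q^-1 - 1 + q
key observation: 2 values of V(q) split the 4 diagrams


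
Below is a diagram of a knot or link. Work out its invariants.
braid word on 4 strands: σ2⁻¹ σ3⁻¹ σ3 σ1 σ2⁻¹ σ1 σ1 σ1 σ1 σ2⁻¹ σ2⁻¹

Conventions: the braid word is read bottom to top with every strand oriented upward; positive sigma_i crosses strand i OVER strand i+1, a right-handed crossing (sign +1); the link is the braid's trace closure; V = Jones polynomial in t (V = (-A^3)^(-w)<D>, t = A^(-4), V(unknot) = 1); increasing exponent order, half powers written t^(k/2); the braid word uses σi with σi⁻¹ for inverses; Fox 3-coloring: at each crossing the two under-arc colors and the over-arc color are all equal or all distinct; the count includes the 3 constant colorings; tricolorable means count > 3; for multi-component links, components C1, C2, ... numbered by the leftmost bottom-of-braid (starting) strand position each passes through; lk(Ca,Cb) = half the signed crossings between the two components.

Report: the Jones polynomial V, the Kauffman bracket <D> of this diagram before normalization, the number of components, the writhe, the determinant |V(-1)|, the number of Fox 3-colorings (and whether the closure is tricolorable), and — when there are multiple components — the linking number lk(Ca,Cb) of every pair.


V(t) = t^-4 - t^-3 + t^-2 - t^-1 + 2 + t + 2t^3 - t^4 + t^5 - t^6
bracket: A^-21 - A^-17 + A^-13 - 2A^-9 - A^-1 - 2A^3 + A^7 - A^11 + A^15 - A^19, w = +1
3 components, writhe +1, over 11 crossings
lk(C1,C2) = 0
linking number lk(C1,C3) = 0
lk(C2,C3): 0
det 0, colorings 9 of 3^12 — tricolorable
observation: w = +1 shifts under R1 moves; the (-A^3)^(-1) factor cancels that in V


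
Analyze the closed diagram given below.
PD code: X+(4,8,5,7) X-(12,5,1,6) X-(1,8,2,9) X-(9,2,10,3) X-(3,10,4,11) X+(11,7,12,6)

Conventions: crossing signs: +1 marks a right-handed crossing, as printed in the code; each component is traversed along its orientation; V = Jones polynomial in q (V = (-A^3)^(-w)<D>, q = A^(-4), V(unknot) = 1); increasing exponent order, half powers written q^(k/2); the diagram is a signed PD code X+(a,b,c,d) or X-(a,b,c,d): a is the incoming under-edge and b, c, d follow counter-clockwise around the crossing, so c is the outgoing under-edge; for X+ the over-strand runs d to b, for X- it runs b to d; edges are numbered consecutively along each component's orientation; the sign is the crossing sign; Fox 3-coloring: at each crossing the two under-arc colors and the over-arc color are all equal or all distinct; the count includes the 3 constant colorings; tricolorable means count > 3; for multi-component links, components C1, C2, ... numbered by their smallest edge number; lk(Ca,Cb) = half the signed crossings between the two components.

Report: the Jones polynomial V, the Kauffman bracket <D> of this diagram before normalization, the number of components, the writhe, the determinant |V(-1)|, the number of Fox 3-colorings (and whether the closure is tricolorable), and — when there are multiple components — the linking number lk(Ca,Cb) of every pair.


Jones polynomial: V(q) = -q^-4 + q^-3 + q^-1
<D> = A^-2 + A^6 - A^10; writhe -2
components 1, writhe -2 (6 crossings)
3-colorings: 9 of 3^6, det 3 — tricolorable
note: the span of V is 3, forcing >= 3 crossings in any diagram


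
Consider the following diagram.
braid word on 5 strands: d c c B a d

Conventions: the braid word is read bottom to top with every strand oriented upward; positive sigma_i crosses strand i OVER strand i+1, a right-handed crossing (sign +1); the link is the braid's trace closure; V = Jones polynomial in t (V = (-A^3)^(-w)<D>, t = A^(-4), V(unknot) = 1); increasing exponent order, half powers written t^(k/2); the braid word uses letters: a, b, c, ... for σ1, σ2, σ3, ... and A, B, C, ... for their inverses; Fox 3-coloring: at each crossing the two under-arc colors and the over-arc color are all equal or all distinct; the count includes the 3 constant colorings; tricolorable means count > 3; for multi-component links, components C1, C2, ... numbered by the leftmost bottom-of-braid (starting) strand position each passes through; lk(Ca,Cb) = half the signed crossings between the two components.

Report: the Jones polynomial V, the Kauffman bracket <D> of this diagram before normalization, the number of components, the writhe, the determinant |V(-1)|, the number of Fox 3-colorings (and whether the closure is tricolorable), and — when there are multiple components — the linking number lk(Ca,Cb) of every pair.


Jones polynomial: V(t) = t + 2t^3 + t^5
<D> = A^-8 + 2 + A^8; writhe +4
components 3, writhe +4 (6 crossings)
linking number lk(C1,C2) = 0
lk(C1,C3): +1
lk(C2,C3) = +1
3-colorings: 3 of 3^6, det 4 — not tricolorable
note: w = +4 (over 6 crossings) is diagram-only; (-A^3)^(-4) removes it from V
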